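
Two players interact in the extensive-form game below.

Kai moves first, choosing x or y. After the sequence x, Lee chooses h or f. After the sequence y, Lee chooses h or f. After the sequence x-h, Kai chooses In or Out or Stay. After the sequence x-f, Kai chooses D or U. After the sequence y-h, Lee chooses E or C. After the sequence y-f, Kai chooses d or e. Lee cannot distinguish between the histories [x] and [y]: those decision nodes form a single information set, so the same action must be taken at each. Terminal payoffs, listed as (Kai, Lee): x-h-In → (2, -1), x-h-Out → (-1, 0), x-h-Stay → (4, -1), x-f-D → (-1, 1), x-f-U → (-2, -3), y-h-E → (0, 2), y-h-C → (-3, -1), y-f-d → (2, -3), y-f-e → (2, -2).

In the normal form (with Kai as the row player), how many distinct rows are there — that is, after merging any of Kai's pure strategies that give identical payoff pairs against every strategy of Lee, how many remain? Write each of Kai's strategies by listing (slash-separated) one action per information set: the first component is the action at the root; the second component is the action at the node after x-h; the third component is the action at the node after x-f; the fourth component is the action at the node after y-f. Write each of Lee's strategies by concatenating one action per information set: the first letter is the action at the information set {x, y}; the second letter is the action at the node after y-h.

8

Kai has 24 pure strategies: x/In/D/d, x/In/D/e, x/In/U/d, x/In/U/e, x/Out/D/d, x/Out/D/e, x/Out/U/d, x/Out/U/e, x/Stay/D/d, x/Stay/D/e, x/Stay/U/d, x/Stay/U/e, y/In/D/d, y/In/D/e, y/In/U/d, y/In/U/e, y/Out/D/d, y/Out/D/e, y/Out/U/d, y/Out/U/e, y/Stay/D/d, y/Stay/D/e, y/Stay/U/d, y/Stay/U/e. Columns: hE, hC, fE, fC.
{x/In/D/d, x/In/D/e} → row (2,-1) (2,-1) (-1,1) (-1,1)
{x/In/U/d, x/In/U/e} → row (2,-1) (2,-1) (-2,-3) (-2,-3)
{x/Out/D/d, x/Out/D/e} → row (-1,0) (-1,0) (-1,1) (-1,1)
{x/Out/U/d, x/Out/U/e} → row (-1,0) (-1,0) (-2,-3) (-2,-3)
{x/Stay/D/d, x/Stay/D/e} → row (4,-1) (4,-1) (-1,1) (-1,1)
{x/Stay/U/d, x/Stay/U/e} → row (4,-1) (4,-1) (-2,-3) (-2,-3)
{y/In/D/d, y/In/U/d, y/Out/D/d, y/Out/U/d, y/Stay/D/d, y/Stay/U/d} → row (0,2) (-3,-1) (2,-3) (2,-3)
{y/In/D/e, y/In/U/e, y/Out/D/e, y/Out/U/e, y/Stay/D/e, y/Stay/U/e} → row (0,2) (-3,-1) (2,-2) (2,-2)
That's 8 distinct rows out of 24 strategies.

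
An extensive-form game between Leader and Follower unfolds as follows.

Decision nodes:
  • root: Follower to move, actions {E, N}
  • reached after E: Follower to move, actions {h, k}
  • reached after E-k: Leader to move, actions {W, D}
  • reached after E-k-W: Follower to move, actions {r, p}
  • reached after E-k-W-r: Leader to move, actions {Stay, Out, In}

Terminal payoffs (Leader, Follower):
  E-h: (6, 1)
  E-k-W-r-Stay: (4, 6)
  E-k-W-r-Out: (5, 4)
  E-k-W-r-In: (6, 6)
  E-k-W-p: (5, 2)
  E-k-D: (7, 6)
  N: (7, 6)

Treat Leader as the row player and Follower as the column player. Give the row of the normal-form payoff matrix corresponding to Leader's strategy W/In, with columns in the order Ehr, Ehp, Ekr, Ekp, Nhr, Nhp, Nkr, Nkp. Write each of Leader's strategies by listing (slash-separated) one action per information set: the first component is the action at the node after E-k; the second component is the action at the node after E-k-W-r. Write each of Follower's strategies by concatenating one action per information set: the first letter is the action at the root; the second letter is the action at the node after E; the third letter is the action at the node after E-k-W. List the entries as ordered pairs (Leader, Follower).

(6,1) (6,1) (6,6) (5,2) (7,6) (7,6) (7,6) (7,6)

vs Ehr: Follower plays E → Follower plays h at [E] → (6, 1)
vs Ehp: Follower plays E → Follower plays h at [E] → (6, 1)
vs Ekr: Follower plays E → Follower plays k at [E] → Leader plays W at [E-k] → Follower plays r at [E-k-W] → Leader plays In at [E-k-W-r] → (6, 6)
vs Ekp: Follower plays E → Follower plays k at [E] → Leader plays W at [E-k] → Follower plays p at [E-k-W] → (5, 2)
vs Nhr: Follower plays N → (7, 6)
vs Nhp: Follower plays N → (7, 6)
vs Nkr: Follower plays N → (7, 6)
vs Nkp: Follower plays N → (7, 6)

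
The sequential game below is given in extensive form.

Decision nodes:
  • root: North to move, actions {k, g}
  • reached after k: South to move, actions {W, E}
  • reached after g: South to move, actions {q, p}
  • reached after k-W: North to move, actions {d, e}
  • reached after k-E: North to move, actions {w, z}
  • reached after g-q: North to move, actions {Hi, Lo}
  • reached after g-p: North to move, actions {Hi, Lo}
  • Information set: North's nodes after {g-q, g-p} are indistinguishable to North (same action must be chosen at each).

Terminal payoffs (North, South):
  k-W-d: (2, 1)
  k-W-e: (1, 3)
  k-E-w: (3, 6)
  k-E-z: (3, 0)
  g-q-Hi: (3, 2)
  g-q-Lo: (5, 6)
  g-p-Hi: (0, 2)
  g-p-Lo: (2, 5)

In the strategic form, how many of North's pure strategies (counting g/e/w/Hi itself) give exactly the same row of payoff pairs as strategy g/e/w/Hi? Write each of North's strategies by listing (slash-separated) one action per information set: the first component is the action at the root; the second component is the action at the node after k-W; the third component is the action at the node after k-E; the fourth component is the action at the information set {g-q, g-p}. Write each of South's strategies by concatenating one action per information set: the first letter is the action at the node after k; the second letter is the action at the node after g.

4

Row for g/e/w/Hi (columns Wq, Wp, Eq, Ep): (3,2) (0,2) (3,2) (0,2).
Under g/e/w/Hi, North's choice at the node after k-W and at the node after k-E can never be reached regardless of what South does, so varying those choices leaves every outcome unchanged.
Holding the reachable choices fixed and varying the unreachable ones freely already gives 2 × 2 = 4 equivalent strategies.
No other strategy reproduces this row, so those 4 are the full class: g/d/w/Hi, g/d/z/Hi, g/e/w/Hi, g/e/z/Hi.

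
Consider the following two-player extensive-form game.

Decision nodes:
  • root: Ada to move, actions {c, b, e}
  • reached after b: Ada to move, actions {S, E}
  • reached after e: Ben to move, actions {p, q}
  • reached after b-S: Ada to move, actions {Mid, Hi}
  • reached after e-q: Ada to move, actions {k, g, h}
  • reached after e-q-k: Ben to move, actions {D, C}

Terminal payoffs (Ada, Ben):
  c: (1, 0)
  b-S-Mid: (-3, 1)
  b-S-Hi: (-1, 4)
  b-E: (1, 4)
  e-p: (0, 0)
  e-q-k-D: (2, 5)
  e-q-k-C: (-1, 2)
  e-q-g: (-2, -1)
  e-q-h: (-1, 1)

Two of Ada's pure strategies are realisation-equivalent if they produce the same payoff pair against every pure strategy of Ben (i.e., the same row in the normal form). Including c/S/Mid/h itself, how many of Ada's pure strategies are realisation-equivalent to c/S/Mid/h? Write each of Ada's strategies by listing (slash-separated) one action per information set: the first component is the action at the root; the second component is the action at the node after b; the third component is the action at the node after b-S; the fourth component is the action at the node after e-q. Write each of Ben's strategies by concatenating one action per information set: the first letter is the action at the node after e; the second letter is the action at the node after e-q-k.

12

Row for c/S/Mid/h (columns pD, pC, qD, qC): (1,0) (1,0) (1,0) (1,0).
Under c/S/Mid/h, Ada's choice at the node after b and at the node after b-S and at the node after e-q can never be reached regardless of what Ben does, so varying those choices leaves every outcome unchanged.
Holding the reachable choices fixed and varying the unreachable ones freely already gives 2 × 2 × 3 = 12 equivalent strategies.
No other strategy reproduces this row, so those 12 are the full class: c/S/Mid/k, c/S/Mid/g, c/S/Mid/h, c/S/Hi/k, c/S/Hi/g, c/S/Hi/h, c/E/Mid/k, c/E/Mid/g, c/E/Mid/h, c/E/Hi/k, c/E/Hi/g, c/E/Hi/h.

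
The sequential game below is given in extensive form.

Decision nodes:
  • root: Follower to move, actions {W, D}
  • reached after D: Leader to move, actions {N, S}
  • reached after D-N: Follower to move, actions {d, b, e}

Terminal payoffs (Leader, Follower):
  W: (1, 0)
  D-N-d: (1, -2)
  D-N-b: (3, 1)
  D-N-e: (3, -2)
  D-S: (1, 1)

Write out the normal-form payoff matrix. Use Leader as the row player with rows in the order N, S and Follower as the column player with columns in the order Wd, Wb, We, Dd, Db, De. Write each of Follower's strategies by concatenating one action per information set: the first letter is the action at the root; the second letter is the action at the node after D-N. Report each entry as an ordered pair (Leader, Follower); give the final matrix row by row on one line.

Row N: Wd→(1,0), Wb→(1,0), We→(1,0), Dd→(1,-2), Db→(3,1), De→(3,-2)
Row S: Wd→(1,0), Wb→(1,0), We→(1,0), Dd→(1,1), Db→(1,1), De→(1,1)

N: (1,0) (1,0) (1,0) (1,-2) (3,1) (3,-2) | S: (1,0) (1,0) (1,0) (1,1) (1,1) (1,1)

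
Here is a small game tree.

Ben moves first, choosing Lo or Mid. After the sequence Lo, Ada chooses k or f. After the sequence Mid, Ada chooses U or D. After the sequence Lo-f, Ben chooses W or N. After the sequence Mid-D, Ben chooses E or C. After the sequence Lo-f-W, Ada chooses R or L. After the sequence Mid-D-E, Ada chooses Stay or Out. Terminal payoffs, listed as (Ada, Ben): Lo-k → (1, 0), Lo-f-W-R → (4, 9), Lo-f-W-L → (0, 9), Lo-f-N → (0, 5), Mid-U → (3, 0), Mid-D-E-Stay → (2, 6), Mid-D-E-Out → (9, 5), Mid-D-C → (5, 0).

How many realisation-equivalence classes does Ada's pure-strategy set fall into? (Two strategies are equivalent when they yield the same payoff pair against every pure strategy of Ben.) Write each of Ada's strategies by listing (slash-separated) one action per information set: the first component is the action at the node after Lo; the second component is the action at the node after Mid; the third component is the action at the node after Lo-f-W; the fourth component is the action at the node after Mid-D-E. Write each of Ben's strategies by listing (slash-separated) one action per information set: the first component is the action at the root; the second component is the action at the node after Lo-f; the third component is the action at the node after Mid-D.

9

Ada has 16 pure strategies: k/U/R/Stay, k/U/R/Out, k/U/L/Stay, k/U/L/Out, k/D/R/Stay, k/D/R/Out, k/D/L/Stay, k/D/L/Out, f/U/R/Stay, f/U/R/Out, f/U/L/Stay, f/U/L/Out, f/D/R/Stay, f/D/R/Out, f/D/L/Stay, f/D/L/Out. Columns: Lo/W/E, Lo/W/C, Lo/N/E, Lo/N/C, Mid/W/E, Mid/W/C, Mid/N/E, Mid/N/C.
{k/U/R/Stay, k/U/R/Out, k/U/L/Stay, k/U/L/Out} → row (1,0) (1,0) (1,0) (1,0) (3,0) (3,0) (3,0) (3,0)
{k/D/R/Stay, k/D/L/Stay} → row (1,0) (1,0) (1,0) (1,0) (2,6) (5,0) (2,6) (5,0)
{k/D/R/Out, k/D/L/Out} → row (1,0) (1,0) (1,0) (1,0) (9,5) (5,0) (9,5) (5,0)
{f/U/R/Stay, f/U/R/Out} → row (4,9) (4,9) (0,5) (0,5) (3,0) (3,0) (3,0) (3,0)
{f/U/L/Stay, f/U/L/Out} → row (0,9) (0,9) (0,5) (0,5) (3,0) (3,0) (3,0) (3,0)
{f/D/R/Stay} → row (4,9) (4,9) (0,5) (0,5) (2,6) (5,0) (2,6) (5,0)
{f/D/R/Out} → row (4,9) (4,9) (0,5) (0,5) (9,5) (5,0) (9,5) (5,0)
{f/D/L/Stay} → row (0,9) (0,9) (0,5) (0,5) (2,6) (5,0) (2,6) (5,0)
{f/D/L/Out} → row (0,9) (0,9) (0,5) (0,5) (9,5) (5,0) (9,5) (5,0)
That's 9 distinct rows out of 16 strategies.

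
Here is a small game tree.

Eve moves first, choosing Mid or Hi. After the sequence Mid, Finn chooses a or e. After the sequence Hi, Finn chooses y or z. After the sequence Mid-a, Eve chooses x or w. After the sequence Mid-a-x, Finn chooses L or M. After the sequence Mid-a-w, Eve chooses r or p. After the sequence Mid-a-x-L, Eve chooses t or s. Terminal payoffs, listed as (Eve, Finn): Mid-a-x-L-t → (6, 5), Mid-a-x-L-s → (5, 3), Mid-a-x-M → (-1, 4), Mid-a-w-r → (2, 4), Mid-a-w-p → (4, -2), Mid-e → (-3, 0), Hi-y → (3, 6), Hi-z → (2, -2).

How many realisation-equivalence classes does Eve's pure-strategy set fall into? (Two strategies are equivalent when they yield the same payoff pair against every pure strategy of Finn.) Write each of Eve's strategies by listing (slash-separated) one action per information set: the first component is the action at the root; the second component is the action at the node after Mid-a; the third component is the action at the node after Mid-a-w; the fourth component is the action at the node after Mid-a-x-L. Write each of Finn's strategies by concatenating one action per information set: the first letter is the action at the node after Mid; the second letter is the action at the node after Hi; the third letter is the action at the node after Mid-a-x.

Eve has 16 pure strategies: Mid/x/r/t, Mid/x/r/s, Mid/x/p/t, Mid/x/p/s, Mid/w/r/t, Mid/w/r/s, Mid/w/p/t, Mid/w/p/s, Hi/x/r/t, Hi/x/r/s, Hi/x/p/t, Hi/x/p/s, Hi/w/r/t, Hi/w/r/s, Hi/w/p/t, Hi/w/p/s. Columns: ayL, ayM, azL, azM, eyL, eyM, ezL, ezM.
{Mid/x/r/t, Mid/x/p/t} → row (6,5) (-1,4) (6,5) (-1,4) (-3,0) (-3,0) (-3,0) (-3,0)
{Mid/x/r/s, Mid/x/p/s} → row (5,3) (-1,4) (5,3) (-1,4) (-3,0) (-3,0) (-3,0) (-3,0)
{Mid/w/r/t, Mid/w/r/s} → row (2,4) (2,4) (2,4) (2,4) (-3,0) (-3,0) (-3,0) (-3,0)
{Mid/w/p/t, Mid/w/p/s} → row (4,-2) (4,-2) (4,-2) (4,-2) (-3,0) (-3,0) (-3,0) (-3,0)
{Hi/x/r/t, Hi/x/r/s, Hi/x/p/t, Hi/x/p/s, Hi/w/r/t, Hi/w/r/s, Hi/w/p/t, Hi/w/p/s} → row (3,6) (3,6) (2,-2) (2,-2) (3,6) (3,6) (2,-2) (2,-2)
That's 5 distinct rows out of 16 strategies.

5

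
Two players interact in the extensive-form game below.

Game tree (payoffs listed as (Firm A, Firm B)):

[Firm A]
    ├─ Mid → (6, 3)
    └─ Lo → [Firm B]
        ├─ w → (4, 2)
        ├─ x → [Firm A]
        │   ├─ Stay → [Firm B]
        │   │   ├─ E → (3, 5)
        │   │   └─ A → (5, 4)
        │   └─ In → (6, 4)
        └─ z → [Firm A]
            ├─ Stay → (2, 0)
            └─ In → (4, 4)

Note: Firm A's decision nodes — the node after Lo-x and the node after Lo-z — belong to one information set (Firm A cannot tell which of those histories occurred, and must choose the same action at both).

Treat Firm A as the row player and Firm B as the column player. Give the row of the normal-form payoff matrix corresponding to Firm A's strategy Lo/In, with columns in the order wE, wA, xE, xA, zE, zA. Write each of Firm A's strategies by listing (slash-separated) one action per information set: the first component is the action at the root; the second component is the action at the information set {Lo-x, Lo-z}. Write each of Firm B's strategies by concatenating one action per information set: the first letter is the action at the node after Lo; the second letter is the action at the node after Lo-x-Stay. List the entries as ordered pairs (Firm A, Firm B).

(4,2) (4,2) (6,4) (6,4) (4,4) (4,4)

vs wE: Firm A plays Lo → Firm B plays w at [Lo] → (4, 2)
vs wA: Firm A plays Lo → Firm B plays w at [Lo] → (4, 2)
vs xE: Firm A plays Lo → Firm B plays x at [Lo] → Firm A plays In at [Lo-x] → (6, 4)
vs xA: Firm A plays Lo → Firm B plays x at [Lo] → Firm A plays In at [Lo-x] → (6, 4)
vs zE: Firm A plays Lo → Firm B plays z at [Lo] → Firm A plays In at [Lo-z] → (4, 4)
vs zA: Firm A plays Lo → Firm B plays z at [Lo] → Firm A plays In at [Lo-z] → (4, 4)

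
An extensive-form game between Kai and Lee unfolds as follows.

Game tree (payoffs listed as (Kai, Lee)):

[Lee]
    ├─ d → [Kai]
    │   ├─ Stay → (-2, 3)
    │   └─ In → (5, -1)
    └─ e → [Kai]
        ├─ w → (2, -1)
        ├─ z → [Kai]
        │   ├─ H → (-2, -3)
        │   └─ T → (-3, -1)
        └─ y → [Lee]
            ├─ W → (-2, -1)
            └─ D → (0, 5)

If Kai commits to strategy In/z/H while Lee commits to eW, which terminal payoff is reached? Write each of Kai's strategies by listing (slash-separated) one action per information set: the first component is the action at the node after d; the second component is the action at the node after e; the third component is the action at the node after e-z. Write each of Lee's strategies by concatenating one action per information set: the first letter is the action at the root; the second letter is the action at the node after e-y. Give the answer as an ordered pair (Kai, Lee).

Trace the play path from the root:
  Lee plays e
  Kai plays z at [e]
  Kai plays H at [e-z]
→ terminal payoff (-2, -3).
(Kai's choice at the node after d is never reached on this path, so it doesn't affect the outcome.)

(-2, -3)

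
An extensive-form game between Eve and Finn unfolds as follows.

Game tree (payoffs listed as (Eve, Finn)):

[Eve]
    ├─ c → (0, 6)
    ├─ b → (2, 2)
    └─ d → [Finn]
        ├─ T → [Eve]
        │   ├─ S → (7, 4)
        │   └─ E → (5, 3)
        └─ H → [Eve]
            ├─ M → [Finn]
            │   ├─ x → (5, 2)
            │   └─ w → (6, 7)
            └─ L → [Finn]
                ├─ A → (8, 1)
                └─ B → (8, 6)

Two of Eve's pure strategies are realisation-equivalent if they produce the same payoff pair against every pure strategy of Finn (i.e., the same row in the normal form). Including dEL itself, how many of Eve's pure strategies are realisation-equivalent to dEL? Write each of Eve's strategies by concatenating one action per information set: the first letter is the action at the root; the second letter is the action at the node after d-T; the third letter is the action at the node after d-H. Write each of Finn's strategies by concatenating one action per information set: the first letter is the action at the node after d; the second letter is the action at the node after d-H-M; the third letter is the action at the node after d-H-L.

1

Row for dEL (columns TxA, TxB, TwA, TwB, HxA, HxB, HwA, HwB): (5,3) (5,3) (5,3) (5,3) (8,1) (8,6) (8,1) (8,6).
Every one of Eve's information sets is on the play path for some reply by Finn when Eve follows dEL.
Changing the action at any of them therefore changes at least one column, so only dEL itself gives this row.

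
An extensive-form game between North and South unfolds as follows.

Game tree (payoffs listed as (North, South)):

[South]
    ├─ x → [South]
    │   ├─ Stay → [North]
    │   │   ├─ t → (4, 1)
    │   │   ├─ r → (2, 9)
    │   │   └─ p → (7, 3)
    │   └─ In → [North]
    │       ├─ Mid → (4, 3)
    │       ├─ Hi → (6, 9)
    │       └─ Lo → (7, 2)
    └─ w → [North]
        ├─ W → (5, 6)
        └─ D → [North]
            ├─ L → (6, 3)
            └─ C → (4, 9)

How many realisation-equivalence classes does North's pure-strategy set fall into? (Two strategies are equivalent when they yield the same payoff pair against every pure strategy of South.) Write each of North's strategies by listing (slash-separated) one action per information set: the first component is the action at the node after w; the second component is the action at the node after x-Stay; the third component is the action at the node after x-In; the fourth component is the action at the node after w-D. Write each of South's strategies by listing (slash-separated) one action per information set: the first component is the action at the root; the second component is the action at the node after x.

27

North has 36 pure strategies: W/t/Mid/L, W/t/Mid/C, W/t/Hi/L, W/t/Hi/C, W/t/Lo/L, W/t/Lo/C, W/r/Mid/L, W/r/Mid/C, W/r/Hi/L, W/r/Hi/C, W/r/Lo/L, W/r/Lo/C, W/p/Mid/L, W/p/Mid/C, W/p/Hi/L, W/p/Hi/C, W/p/Lo/L, W/p/Lo/C, D/t/Mid/L, D/t/Mid/C, D/t/Hi/L, D/t/Hi/C, D/t/Lo/L, D/t/Lo/C, D/r/Mid/L, D/r/Mid/C, D/r/Hi/L, D/r/Hi/C, D/r/Lo/L, D/r/Lo/C, D/p/Mid/L, D/p/Mid/C, D/p/Hi/L, D/p/Hi/C, D/p/Lo/L, D/p/Lo/C. Columns: x/Stay, x/In, w/Stay, w/In.
{W/t/Mid/L, W/t/Mid/C} → row (4,1) (4,3) (5,6) (5,6)
{W/t/Hi/L, W/t/Hi/C} → row (4,1) (6,9) (5,6) (5,6)
{W/t/Lo/L, W/t/Lo/C} → row (4,1) (7,2) (5,6) (5,6)
{W/r/Mid/L, W/r/Mid/C} → row (2,9) (4,3) (5,6) (5,6)
{W/r/Hi/L, W/r/Hi/C} → row (2,9) (6,9) (5,6) (5,6)
{W/r/Lo/L, W/r/Lo/C} → row (2,9) (7,2) (5,6) (5,6)
{W/p/Mid/L, W/p/Mid/C} → row (7,3) (4,3) (5,6) (5,6)
{W/p/Hi/L, W/p/Hi/C} → row (7,3) (6,9) (5,6) (5,6)
{W/p/Lo/L, W/p/Lo/C} → row (7,3) (7,2) (5,6) (5,6)
{D/t/Mid/L} → row (4,1) (4,3) (6,3) (6,3)
{D/t/Mid/C} → row (4,1) (4,3) (4,9) (4,9)
{D/t/Hi/L} → row (4,1) (6,9) (6,3) (6,3)
{D/t/Hi/C} → row (4,1) (6,9) (4,9) (4,9)
{D/t/Lo/L} → row (4,1) (7,2) (6,3) (6,3)
{D/t/Lo/C} → row (4,1) (7,2) (4,9) (4,9)
{D/r/Mid/L} → row (2,9) (4,3) (6,3) (6,3)
{D/r/Mid/C} → row (2,9) (4,3) (4,9) (4,9)
{D/r/Hi/L} → row (2,9) (6,9) (6,3) (6,3)
{D/r/Hi/C} → row (2,9) (6,9) (4,9) (4,9)
{D/r/Lo/L} → row (2,9) (7,2) (6,3) (6,3)
{D/r/Lo/C} → row (2,9) (7,2) (4,9) (4,9)
{D/p/Mid/L} → row (7,3) (4,3) (6,3) (6,3)
{D/p/Mid/C} → row (7,3) (4,3) (4,9) (4,9)
{D/p/Hi/L} → row (7,3) (6,9) (6,3) (6,3)
{D/p/Hi/C} → row (7,3) (6,9) (4,9) (4,9)
{D/p/Lo/L} → row (7,3) (7,2) (6,3) (6,3)
{D/p/Lo/C} → row (7,3) (7,2) (4,9) (4,9)
That's 27 distinct rows out of 36 strategies.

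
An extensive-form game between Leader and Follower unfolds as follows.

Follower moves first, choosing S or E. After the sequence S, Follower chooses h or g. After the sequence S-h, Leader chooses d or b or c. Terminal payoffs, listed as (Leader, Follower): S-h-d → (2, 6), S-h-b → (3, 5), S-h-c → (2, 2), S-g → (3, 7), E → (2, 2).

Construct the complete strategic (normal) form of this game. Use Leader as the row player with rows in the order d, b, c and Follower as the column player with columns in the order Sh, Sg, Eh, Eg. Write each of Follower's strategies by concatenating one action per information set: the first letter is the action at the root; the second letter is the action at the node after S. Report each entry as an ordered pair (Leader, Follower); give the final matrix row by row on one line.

d: (2,6) (3,7) (2,2) (2,2) | b: (3,5) (3,7) (2,2) (2,2) | c: (2,2) (3,7) (2,2) (2,2)

Row d: Sh→(2,6), Sg→(3,7), Eh→(2,2), Eg→(2,2)
Row b: Sh→(3,5), Sg→(3,7), Eh→(2,2), Eg→(2,2)
Row c: Sh→(2,2), Sg→(3,7), Eh→(2,2), Eg→(2,2)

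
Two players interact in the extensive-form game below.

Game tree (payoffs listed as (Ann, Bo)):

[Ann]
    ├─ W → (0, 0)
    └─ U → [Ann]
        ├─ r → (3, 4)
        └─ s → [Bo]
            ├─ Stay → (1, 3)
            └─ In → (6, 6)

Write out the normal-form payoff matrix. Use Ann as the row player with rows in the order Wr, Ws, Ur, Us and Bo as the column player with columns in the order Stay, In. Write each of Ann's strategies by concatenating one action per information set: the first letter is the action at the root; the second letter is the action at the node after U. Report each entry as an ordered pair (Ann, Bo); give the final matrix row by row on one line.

         Stay       In
  Wr    (0,0)    (0,0)
  Ws    (0,0)    (0,0)
  Ur    (3,4)    (3,4)
  Us    (1,3)    (6,6)

Wr: (0,0) (0,0) | Ws: (0,0) (0,0) | Ur: (3,4) (3,4) | Us: (1,3) (6,6)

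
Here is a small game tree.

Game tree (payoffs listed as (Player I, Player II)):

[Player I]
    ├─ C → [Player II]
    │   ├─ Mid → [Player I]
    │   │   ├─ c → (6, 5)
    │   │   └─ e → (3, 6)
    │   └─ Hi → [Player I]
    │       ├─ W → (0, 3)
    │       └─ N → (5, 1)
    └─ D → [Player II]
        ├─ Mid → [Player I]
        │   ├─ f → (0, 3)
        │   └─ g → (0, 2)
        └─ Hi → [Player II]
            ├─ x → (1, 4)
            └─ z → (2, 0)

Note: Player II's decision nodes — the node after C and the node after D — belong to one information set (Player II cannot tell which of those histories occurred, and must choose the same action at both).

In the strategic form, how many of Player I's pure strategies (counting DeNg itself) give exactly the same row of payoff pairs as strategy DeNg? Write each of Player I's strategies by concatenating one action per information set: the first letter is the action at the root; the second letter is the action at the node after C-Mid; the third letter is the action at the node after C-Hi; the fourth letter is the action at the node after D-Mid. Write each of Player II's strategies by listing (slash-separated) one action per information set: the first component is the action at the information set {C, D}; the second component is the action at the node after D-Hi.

4

Row for DeNg (columns Mid/x, Mid/z, Hi/x, Hi/z): (0,2) (0,2) (1,4) (2,0).
Under DeNg, Player I's choice at the node after C-Mid and at the node after C-Hi can never be reached regardless of what Player II does, so varying those choices leaves every outcome unchanged.
Holding the reachable choices fixed and varying the unreachable ones freely already gives 2 × 2 = 4 equivalent strategies.
No other strategy reproduces this row, so those 4 are the full class: DcWg, DcNg, DeWg, DeNg.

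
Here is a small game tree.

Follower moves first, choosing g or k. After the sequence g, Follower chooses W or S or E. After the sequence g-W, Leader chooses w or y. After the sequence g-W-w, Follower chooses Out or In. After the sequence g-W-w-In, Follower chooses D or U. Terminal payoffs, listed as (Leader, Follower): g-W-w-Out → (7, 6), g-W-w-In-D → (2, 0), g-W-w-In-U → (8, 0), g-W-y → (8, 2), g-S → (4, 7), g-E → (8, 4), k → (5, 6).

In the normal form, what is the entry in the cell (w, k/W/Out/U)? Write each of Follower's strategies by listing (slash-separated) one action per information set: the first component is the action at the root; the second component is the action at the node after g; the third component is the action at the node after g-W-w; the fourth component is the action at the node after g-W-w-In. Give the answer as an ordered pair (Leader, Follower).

Trace the play path from the root:
  Follower plays k
→ terminal payoff (5, 6).
(Leader's choice at the node after g-W is never reached on this path, so it doesn't affect the outcome.)

(5, 6)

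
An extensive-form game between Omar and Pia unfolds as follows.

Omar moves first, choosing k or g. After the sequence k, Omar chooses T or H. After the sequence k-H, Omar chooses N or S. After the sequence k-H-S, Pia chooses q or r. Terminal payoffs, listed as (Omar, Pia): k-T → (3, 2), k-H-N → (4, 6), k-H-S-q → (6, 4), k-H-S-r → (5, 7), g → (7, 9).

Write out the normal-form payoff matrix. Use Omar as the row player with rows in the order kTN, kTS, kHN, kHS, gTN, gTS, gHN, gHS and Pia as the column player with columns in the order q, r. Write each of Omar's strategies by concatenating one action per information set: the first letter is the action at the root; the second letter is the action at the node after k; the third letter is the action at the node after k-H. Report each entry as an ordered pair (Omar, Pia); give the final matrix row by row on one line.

kTN: (3,2) (3,2) | kTS: (3,2) (3,2) | kHN: (4,6) (4,6) | kHS: (6,4) (5,7) | gTN: (7,9) (7,9) | gTS: (7,9) (7,9) | gHN: (7,9) (7,9) | gHS: (7,9) (7,9)

            q        r
 kTN    (3,2)    (3,2)
 kTS    (3,2)    (3,2)
 kHN    (4,6)    (4,6)
 kHS    (6,4)    (5,7)
 gTN    (7,9)    (7,9)
 gTS    (7,9)    (7,9)
 gHN    (7,9)    (7,9)
 gHS    (7,9)    (7,9)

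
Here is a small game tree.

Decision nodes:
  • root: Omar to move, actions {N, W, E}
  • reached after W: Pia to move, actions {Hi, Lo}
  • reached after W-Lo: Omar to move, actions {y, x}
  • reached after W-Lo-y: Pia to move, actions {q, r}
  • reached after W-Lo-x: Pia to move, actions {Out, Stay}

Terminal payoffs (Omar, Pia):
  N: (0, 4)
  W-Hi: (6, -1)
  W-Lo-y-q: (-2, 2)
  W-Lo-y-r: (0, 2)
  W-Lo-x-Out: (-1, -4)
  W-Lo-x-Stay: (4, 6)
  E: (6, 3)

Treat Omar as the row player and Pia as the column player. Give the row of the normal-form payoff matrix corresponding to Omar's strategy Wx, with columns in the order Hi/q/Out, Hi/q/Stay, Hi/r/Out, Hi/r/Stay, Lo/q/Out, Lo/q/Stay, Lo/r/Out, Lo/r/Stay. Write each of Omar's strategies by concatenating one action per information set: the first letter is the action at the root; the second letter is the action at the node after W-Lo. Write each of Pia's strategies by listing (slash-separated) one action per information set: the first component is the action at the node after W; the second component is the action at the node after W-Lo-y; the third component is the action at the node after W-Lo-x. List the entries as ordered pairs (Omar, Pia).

vs Hi/q/Out: Omar plays W → Pia plays Hi at [W] → (6, -1)
vs Hi/q/Stay: Omar plays W → Pia plays Hi at [W] → (6, -1)
vs Hi/r/Out: Omar plays W → Pia plays Hi at [W] → (6, -1)
vs Hi/r/Stay: Omar plays W → Pia plays Hi at [W] → (6, -1)
vs Lo/q/Out: Omar plays W → Pia plays Lo at [W] → Omar plays x at [W-Lo] → Pia plays Out at [W-Lo-x] → (-1, -4)
vs Lo/q/Stay: Omar plays W → Pia plays Lo at [W] → Omar plays x at [W-Lo] → Pia plays Stay at [W-Lo-x] → (4, 6)
vs Lo/r/Out: Omar plays W → Pia plays Lo at [W] → Omar plays x at [W-Lo] → Pia plays Out at [W-Lo-x] → (-1, -4)
vs Lo/r/Stay: Omar plays W → Pia plays Lo at [W] → Omar plays x at [W-Lo] → Pia plays Stay at [W-Lo-x] → (4, 6)

(6,-1) (6,-1) (6,-1) (6,-1) (-1,-4) (4,6) (-1,-4) (4,6)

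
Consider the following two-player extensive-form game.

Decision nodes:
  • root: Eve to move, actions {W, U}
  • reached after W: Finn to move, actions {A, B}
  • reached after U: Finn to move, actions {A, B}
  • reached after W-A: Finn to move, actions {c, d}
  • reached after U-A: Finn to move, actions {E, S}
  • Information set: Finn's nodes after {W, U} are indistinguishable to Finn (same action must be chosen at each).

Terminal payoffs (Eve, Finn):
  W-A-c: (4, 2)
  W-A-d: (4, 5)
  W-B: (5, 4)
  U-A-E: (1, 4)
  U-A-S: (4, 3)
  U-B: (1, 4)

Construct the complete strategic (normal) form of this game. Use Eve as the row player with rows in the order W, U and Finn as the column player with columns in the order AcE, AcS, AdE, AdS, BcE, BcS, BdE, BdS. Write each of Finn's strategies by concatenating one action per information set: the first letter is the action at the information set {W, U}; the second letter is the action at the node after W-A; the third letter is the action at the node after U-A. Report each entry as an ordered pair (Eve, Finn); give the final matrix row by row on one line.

          AcE      AcS      AdE      AdS      BcE      BcS      BdE      BdS
   W    (4,2)    (4,2)    (4,5)    (4,5)    (5,4)    (5,4)    (5,4)    (5,4)
   U    (1,4)    (4,3)    (1,4)    (4,3)    (1,4)    (1,4)    (1,4)    (1,4)

W: (4,2) (4,2) (4,5) (4,5) (5,4) (5,4) (5,4) (5,4) | U: (1,4) (4,3) (1,4) (4,3) (1,4) (1,4) (1,4) (1,4)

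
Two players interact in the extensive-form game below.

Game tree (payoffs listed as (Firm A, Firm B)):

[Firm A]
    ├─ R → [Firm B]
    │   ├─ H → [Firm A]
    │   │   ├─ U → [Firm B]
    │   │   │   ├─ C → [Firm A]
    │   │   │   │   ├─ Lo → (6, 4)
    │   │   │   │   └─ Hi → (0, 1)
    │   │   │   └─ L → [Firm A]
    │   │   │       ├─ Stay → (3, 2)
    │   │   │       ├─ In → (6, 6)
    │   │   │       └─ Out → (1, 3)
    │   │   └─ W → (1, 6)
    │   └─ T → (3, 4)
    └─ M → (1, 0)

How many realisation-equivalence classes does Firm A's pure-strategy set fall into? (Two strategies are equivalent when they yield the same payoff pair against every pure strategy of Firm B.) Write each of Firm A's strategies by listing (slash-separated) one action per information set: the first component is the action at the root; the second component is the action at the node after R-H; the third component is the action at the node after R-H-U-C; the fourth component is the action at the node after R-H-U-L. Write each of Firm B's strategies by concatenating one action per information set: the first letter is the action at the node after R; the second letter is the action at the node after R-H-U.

8

Firm A has 24 pure strategies: R/U/Lo/Stay, R/U/Lo/In, R/U/Lo/Out, R/U/Hi/Stay, R/U/Hi/In, R/U/Hi/Out, R/W/Lo/Stay, R/W/Lo/In, R/W/Lo/Out, R/W/Hi/Stay, R/W/Hi/In, R/W/Hi/Out, M/U/Lo/Stay, M/U/Lo/In, M/U/Lo/Out, M/U/Hi/Stay, M/U/Hi/In, M/U/Hi/Out, M/W/Lo/Stay, M/W/Lo/In, M/W/Lo/Out, M/W/Hi/Stay, M/W/Hi/In, M/W/Hi/Out. Columns: HC, HL, TC, TL.
{R/U/Lo/Stay} → row (6,4) (3,2) (3,4) (3,4)
{R/U/Lo/In} → row (6,4) (6,6) (3,4) (3,4)
{R/U/Lo/Out} → row (6,4) (1,3) (3,4) (3,4)
{R/U/Hi/Stay} → row (0,1) (3,2) (3,4) (3,4)
{R/U/Hi/In} → row (0,1) (6,6) (3,4) (3,4)
{R/U/Hi/Out} → row (0,1) (1,3) (3,4) (3,4)
{R/W/Lo/Stay, R/W/Lo/In, R/W/Lo/Out, R/W/Hi/Stay, R/W/Hi/In, R/W/Hi/Out} → row (1,6) (1,6) (3,4) (3,4)
{M/U/Lo/Stay, M/U/Lo/In, M/U/Lo/Out, M/U/Hi/Stay, M/U/Hi/In, M/U/Hi/Out, M/W/Lo/Stay, M/W/Lo/In, M/W/Lo/Out, M/W/Hi/Stay, M/W/Hi/In, M/W/Hi/Out} → row (1,0) (1,0) (1,0) (1,0)
That's 8 distinct rows out of 24 strategies.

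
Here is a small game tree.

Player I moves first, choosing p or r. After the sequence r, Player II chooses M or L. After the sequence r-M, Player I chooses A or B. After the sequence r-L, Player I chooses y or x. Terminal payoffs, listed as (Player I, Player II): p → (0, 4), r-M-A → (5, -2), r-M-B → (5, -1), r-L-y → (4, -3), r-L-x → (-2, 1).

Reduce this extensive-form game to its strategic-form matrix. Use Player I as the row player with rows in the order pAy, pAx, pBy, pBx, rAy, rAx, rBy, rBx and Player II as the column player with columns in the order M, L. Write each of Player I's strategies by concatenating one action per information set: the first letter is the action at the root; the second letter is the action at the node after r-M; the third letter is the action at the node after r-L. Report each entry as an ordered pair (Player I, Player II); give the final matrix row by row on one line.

Row pAy: M→(0,4), L→(0,4)
Row pAx: M→(0,4), L→(0,4)
Row pBy: M→(0,4), L→(0,4)
Row pBx: M→(0,4), L→(0,4)
Row rAy: M→(5,-2), L→(4,-3)
Row rAx: M→(5,-2), L→(-2,1)
Row rBy: M→(5,-1), L→(4,-3)
Row rBx: M→(5,-1), L→(-2,1)

pAy: (0,4) (0,4) | pAx: (0,4) (0,4) | pBy: (0,4) (0,4) | pBx: (0,4) (0,4) | rAy: (5,-2) (4,-3) | rAx: (5,-2) (-2,1) | rBy: (5,-1) (4,-3) | rBx: (5,-1) (-2,1)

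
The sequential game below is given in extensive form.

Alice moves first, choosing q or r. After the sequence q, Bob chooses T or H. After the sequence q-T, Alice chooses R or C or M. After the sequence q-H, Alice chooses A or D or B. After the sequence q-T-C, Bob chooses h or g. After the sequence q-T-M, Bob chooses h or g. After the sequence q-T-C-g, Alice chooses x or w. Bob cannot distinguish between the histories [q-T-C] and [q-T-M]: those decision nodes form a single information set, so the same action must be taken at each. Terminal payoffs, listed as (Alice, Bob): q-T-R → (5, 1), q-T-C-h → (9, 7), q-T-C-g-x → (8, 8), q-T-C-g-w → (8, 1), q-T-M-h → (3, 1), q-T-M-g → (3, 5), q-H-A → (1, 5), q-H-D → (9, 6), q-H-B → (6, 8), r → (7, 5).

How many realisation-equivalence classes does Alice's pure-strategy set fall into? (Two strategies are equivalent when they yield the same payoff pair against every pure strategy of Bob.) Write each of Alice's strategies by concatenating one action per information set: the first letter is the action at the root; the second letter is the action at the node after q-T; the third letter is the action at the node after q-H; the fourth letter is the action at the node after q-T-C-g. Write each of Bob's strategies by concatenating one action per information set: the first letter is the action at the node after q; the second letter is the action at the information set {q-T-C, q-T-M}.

13

Alice has 36 pure strategies: qRAx, qRAw, qRDx, qRDw, qRBx, qRBw, qCAx, qCAw, qCDx, qCDw, qCBx, qCBw, qMAx, qMAw, qMDx, qMDw, qMBx, qMBw, rRAx, rRAw, rRDx, rRDw, rRBx, rRBw, rCAx, rCAw, rCDx, rCDw, rCBx, rCBw, rMAx, rMAw, rMDx, rMDw, rMBx, rMBw. Columns: Th, Tg, Hh, Hg.
{qRAx, qRAw} → row (5,1) (5,1) (1,5) (1,5)
{qRDx, qRDw} → row (5,1) (5,1) (9,6) (9,6)
{qRBx, qRBw} → row (5,1) (5,1) (6,8) (6,8)
{qCAx} → row (9,7) (8,8) (1,5) (1,5)
{qCAw} → row (9,7) (8,1) (1,5) (1,5)
{qCDx} → row (9,7) (8,8) (9,6) (9,6)
{qCDw} → row (9,7) (8,1) (9,6) (9,6)
{qCBx} → row (9,7) (8,8) (6,8) (6,8)
{qCBw} → row (9,7) (8,1) (6,8) (6,8)
{qMAx, qMAw} → row (3,1) (3,5) (1,5) (1,5)
{qMDx, qMDw} → row (3,1) (3,5) (9,6) (9,6)
{qMBx, qMBw} → row (3,1) (3,5) (6,8) (6,8)
{rRAx, rRAw, rRDx, rRDw, rRBx, rRBw, rCAx, rCAw, rCDx, rCDw, rCBx, rCBw, rMAx, rMAw, rMDx, rMDw, rMBx, rMBw} → row (7,5) (7,5) (7,5) (7,5)
That's 13 distinct rows out of 36 strategies.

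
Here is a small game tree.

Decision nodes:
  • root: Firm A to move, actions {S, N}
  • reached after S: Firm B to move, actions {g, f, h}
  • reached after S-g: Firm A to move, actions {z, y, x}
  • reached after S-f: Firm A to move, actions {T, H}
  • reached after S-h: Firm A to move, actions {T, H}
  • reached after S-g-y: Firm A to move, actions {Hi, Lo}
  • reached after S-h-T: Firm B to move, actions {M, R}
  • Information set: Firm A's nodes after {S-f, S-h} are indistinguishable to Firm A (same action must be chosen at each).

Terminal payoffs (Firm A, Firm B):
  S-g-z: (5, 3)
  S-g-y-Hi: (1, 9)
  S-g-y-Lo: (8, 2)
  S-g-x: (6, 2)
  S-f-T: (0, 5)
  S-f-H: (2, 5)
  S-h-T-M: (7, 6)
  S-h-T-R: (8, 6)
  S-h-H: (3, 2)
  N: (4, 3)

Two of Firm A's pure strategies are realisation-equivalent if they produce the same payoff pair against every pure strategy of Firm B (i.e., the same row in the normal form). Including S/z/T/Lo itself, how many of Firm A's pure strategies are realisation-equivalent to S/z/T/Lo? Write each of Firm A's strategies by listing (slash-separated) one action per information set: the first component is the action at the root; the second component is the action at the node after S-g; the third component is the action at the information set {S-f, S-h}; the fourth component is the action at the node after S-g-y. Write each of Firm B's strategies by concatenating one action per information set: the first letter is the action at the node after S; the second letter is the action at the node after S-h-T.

Row for S/z/T/Lo (columns gM, gR, fM, fR, hM, hR): (5,3) (5,3) (0,5) (0,5) (7,6) (8,6).
Under S/z/T/Lo, Firm A's choice at the node after S-g-y can never be reached regardless of what Firm B does, so varying those choices leaves every outcome unchanged.
Holding the reachable choices fixed and varying the unreachable one freely already gives 2 equivalent strategies.
No other strategy reproduces this row, so those 2 are the full class: S/z/T/Hi, S/z/T/Lo.

2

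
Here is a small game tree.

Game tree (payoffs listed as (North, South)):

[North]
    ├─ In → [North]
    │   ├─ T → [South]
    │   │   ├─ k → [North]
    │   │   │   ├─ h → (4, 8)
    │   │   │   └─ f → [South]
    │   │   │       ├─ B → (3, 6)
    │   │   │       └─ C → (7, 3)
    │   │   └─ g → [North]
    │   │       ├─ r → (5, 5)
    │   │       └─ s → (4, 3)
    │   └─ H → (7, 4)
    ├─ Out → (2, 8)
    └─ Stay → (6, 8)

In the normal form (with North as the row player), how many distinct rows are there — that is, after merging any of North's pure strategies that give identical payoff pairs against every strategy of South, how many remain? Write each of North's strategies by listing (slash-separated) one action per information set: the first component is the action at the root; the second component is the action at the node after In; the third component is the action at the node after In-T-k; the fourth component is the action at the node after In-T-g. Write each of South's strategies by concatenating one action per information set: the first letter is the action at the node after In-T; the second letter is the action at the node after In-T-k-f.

7

North has 24 pure strategies: In/T/h/r, In/T/h/s, In/T/f/r, In/T/f/s, In/H/h/r, In/H/h/s, In/H/f/r, In/H/f/s, Out/T/h/r, Out/T/h/s, Out/T/f/r, Out/T/f/s, Out/H/h/r, Out/H/h/s, Out/H/f/r, Out/H/f/s, Stay/T/h/r, Stay/T/h/s, Stay/T/f/r, Stay/T/f/s, Stay/H/h/r, Stay/H/h/s, Stay/H/f/r, Stay/H/f/s. Columns: kB, kC, gB, gC.
{In/T/h/r} → row (4,8) (4,8) (5,5) (5,5)
{In/T/h/s} → row (4,8) (4,8) (4,3) (4,3)
{In/T/f/r} → row (3,6) (7,3) (5,5) (5,5)
{In/T/f/s} → row (3,6) (7,3) (4,3) (4,3)
{In/H/h/r, In/H/h/s, In/H/f/r, In/H/f/s} → row (7,4) (7,4) (7,4) (7,4)
{Out/T/h/r, Out/T/h/s, Out/T/f/r, Out/T/f/s, Out/H/h/r, Out/H/h/s, Out/H/f/r, Out/H/f/s} → row (2,8) (2,8) (2,8) (2,8)
{Stay/T/h/r, Stay/T/h/s, Stay/T/f/r, Stay/T/f/s, Stay/H/h/r, Stay/H/h/s, Stay/H/f/r, Stay/H/f/s} → row (6,8) (6,8) (6,8) (6,8)
That's 7 distinct rows out of 24 strategies.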